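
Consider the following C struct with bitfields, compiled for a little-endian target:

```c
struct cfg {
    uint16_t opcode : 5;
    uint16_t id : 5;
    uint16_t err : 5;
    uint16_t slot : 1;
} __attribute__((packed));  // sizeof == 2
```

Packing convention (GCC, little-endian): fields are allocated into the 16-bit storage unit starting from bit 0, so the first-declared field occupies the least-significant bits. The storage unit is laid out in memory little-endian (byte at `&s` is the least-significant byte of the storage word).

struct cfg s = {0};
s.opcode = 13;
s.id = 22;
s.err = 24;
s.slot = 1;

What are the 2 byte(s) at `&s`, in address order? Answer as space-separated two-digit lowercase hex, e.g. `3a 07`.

opcode:5 = 13 → 0xd << 0 → word 0x000d
id:5 = 22 → 0x16 << 5 → word 0x02cd
err:5 = 24 → 0x18 << 10 → word 0x62cd
slot:1 = 1 → 0x1 << 15 → word 0xe2cd
word = 0xe2cd → little-endian bytes:
  [0]=0xcd  [1]=0xe2

cd e2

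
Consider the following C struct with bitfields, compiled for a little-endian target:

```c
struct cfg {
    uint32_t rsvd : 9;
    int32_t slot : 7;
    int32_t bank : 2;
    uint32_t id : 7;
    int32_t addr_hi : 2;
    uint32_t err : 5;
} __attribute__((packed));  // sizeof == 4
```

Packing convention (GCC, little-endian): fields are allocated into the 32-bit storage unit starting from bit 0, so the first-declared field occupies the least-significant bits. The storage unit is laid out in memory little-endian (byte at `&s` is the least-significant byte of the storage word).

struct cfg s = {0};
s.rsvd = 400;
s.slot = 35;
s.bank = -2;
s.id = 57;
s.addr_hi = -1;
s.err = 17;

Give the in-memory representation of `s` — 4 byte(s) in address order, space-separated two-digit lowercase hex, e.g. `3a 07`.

[0+:9] rsvd=400 & 0x1ff = 0x190; word=0x00000190
[9+:7] slot=35 & 0x7f = 0x23; word=0x00004790
[16+:2] bank=-2 & 0x3 = 0x2; word=0x00024790
[18+:7] id=57 & 0x7f = 0x39; word=0x00e64790
[25+:2] addr_hi=-1 & 0x3 = 0x3; word=0x06e64790
[27+:5] err=17 & 0x1f = 0x11; word=0x8ee64790
word = 0x8ee64790 → little-endian bytes:
  [0]=0x90  [1]=0x47  [2]=0xe6  [3]=0x8e

90 47 e6 8e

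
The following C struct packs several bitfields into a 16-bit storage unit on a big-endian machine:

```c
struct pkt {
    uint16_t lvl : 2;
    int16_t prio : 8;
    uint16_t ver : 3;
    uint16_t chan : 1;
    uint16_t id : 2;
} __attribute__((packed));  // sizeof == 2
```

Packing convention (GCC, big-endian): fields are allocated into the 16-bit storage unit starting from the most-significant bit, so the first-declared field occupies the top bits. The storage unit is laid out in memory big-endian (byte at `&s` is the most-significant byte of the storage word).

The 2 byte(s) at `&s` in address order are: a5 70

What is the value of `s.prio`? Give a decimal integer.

[0]=0xa5 [1]=0x70 (big-endian) → word 0xa570
lvl [14+:2] = (word>>14) & 0x3 = 2
prio [6+:8] = (word>>6) & 0xff = 149  ←
ver [3+:3] = (word>>3) & 0x7 = 6
chan [2+:1] = (word>>2) & 0x1 = 0
id [0+:2] = (word>>0) & 0x3 = 0
prio signed 8b, MSB=1: 149 - 256 = -107

-107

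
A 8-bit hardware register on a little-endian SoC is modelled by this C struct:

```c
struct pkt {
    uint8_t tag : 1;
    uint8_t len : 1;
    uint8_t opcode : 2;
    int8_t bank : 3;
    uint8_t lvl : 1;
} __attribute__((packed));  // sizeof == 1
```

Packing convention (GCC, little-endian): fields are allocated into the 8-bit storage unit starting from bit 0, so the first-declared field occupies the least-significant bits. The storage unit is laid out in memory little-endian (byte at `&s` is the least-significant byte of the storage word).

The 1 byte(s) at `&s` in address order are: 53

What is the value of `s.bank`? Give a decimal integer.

-3

[0]=0x53 (little-endian) → word 0x53
tag [0+:1] = (word>>0) & 0x1 = 1
len [1+:1] = (word>>1) & 0x1 = 1
opcode [2+:2] = (word>>2) & 0x3 = 0
bank [4+:3] = (word>>4) & 0x7 = 5  ←
lvl [7+:1] = (word>>7) & 0x1 = 0
bank signed 3b, MSB=1: 5 - 8 = -3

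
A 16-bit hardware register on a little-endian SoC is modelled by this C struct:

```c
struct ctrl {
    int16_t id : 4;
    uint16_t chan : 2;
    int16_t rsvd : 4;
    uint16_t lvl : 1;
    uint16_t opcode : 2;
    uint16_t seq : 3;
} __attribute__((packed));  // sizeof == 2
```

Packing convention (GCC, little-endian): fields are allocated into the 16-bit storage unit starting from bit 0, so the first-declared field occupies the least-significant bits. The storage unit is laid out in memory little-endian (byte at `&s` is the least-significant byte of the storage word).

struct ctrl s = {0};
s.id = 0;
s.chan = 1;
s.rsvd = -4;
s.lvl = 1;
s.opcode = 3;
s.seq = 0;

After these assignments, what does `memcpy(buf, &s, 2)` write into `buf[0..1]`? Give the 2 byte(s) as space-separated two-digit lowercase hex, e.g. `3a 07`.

id (4b) val=0 bits=0x0 at bit 0: 0x0000
chan (2b) val=1 bits=0x1 at bit 4: 0x0010
rsvd (4b) val=-4 bits=0xc at bit 6: 0x0310
lvl (1b) val=1 bits=0x1 at bit 10: 0x0710
opcode (2b) val=3 bits=0x3 at bit 11: 0x1f10
seq (3b) val=0 bits=0x0 at bit 13: 0x1f10
word = 0x1f10 → little-endian bytes:
  [0]=0x10  [1]=0x1f

10 1f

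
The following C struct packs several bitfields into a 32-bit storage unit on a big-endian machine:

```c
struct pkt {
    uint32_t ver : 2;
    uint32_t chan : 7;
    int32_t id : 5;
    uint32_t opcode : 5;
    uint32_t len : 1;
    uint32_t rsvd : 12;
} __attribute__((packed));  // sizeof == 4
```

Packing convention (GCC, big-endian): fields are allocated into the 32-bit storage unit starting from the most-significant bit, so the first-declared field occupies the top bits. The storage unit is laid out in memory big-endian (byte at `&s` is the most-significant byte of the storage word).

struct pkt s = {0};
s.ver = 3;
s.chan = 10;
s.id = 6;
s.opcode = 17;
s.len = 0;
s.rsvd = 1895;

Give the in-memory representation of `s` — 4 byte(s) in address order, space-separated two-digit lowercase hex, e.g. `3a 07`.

c5 1a 27 67

ver:2 = 3 → 0x3 << 30 → word 0xc0000000
chan:7 = 10 → 0xa << 23 → word 0xc5000000
id:5 = 6 → 0x6 << 18 → word 0xc5180000
opcode:5 = 17 → 0x11 << 13 → word 0xc51a2000
len:1 = 0 → 0x0 << 12 → word 0xc51a2000
rsvd:12 = 1895 → 0x767 << 0 → word 0xc51a2767
word = 0xc51a2767 → big-endian bytes:
  [0]=0xc5  [1]=0x1a  [2]=0x27  [3]=0x67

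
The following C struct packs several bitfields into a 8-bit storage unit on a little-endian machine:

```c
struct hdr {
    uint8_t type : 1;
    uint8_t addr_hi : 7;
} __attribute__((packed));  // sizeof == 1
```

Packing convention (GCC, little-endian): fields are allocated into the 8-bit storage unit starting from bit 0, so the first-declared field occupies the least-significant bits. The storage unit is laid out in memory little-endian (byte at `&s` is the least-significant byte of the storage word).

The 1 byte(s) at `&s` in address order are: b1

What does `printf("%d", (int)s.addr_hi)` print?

[0]=0xb1 (little-endian) → word 0xb1
type:1 @ bit 0 → (0xb1>>0)&0x1 = 0x1
addr_hi:7 @ bit 1 → (0xb1>>1)&0x7f = 0x58  ←

88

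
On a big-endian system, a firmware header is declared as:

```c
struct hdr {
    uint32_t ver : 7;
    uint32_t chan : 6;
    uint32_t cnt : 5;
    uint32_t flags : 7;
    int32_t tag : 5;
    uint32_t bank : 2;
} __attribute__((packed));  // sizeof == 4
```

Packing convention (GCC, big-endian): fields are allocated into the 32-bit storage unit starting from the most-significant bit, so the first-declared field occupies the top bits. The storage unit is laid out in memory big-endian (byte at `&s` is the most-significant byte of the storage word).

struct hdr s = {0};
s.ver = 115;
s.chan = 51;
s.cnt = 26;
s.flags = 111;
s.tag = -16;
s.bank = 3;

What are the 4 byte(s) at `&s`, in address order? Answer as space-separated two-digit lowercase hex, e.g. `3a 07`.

ver:7 = 115 → 0x73 << 25 → word 0xe6000000
chan:6 = 51 → 0x33 << 19 → word 0xe7980000
cnt:5 = 26 → 0x1a << 14 → word 0xe79e8000
flags:7 = 111 → 0x6f << 7 → word 0xe79eb780
tag:5 = -16 → 0x10 << 2 → word 0xe79eb7c0
bank:2 = 3 → 0x3 << 0 → word 0xe79eb7c3
word = 0xe79eb7c3 → big-endian bytes:
  [0]=0xe7  [1]=0x9e  [2]=0xb7  [3]=0xc3

e7 9e b7 c3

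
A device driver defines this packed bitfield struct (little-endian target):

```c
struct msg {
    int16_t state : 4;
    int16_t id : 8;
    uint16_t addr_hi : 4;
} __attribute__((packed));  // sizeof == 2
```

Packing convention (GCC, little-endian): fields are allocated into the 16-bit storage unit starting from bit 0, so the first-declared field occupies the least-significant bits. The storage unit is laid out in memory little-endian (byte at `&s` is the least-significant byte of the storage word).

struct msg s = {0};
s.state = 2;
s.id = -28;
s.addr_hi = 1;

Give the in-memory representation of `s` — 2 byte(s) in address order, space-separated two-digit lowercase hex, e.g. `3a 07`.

[0+:4] state=2 & 0xf = 0x2; word=0x0002
[4+:8] id=-28 & 0xff = 0xe4; word=0x0e42
[12+:4] addr_hi=1 & 0xf = 0x1; word=0x1e42
word = 0x1e42 → little-endian bytes:
  [0]=0x42  [1]=0x1e

42 1e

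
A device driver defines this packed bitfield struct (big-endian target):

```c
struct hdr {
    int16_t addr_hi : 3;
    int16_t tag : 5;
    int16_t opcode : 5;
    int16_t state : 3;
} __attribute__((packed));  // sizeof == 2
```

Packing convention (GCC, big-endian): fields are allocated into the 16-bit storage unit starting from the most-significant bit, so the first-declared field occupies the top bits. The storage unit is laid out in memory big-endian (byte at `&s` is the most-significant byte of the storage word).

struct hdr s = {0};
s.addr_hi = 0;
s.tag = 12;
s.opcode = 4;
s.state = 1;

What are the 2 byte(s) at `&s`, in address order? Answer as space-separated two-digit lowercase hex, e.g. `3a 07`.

addr_hi:3 = 0 → 0x0 << 13 → word 0x0000
tag:5 = 12 → 0xc << 8 → word 0x0c00
opcode:5 = 4 → 0x4 << 3 → word 0x0c20
state:3 = 1 → 0x1 << 0 → word 0x0c21
word = 0x0c21 → big-endian bytes:
  [0]=0x0c  [1]=0x21

0c 21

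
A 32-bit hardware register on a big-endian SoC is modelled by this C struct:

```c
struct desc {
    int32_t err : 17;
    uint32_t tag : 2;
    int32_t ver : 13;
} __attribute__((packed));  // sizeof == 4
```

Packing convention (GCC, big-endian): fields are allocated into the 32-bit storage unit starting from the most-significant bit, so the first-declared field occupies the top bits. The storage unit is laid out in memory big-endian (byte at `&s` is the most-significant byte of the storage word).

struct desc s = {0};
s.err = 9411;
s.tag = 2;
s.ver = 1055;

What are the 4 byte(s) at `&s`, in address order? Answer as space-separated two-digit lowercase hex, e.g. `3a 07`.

12 61 c4 1f

err:17 = 9411 → 0x24c3 << 15 → word 0x12618000
tag:2 = 2 → 0x2 << 13 → word 0x1261c000
ver:13 = 1055 → 0x41f << 0 → word 0x1261c41f
word = 0x1261c41f → big-endian bytes:
  [0]=0x12  [1]=0x61  [2]=0xc4  [3]=0x1f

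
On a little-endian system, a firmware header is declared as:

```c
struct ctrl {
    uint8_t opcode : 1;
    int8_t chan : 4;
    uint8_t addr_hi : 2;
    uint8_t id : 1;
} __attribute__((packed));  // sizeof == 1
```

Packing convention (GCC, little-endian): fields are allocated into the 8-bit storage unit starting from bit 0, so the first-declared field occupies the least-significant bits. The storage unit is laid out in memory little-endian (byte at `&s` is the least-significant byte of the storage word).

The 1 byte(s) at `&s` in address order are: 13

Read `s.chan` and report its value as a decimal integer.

-7

[0]=0x13 (little-endian) → word 0x13
opcode [0+:1] = (word>>0) & 0x1 = 1
chan [1+:4] = (word>>1) & 0xf = 9  ←
addr_hi [5+:2] = (word>>5) & 0x3 = 0
id [7+:1] = (word>>7) & 0x1 = 0
chan signed 4b, MSB=1: 9 - 16 = -7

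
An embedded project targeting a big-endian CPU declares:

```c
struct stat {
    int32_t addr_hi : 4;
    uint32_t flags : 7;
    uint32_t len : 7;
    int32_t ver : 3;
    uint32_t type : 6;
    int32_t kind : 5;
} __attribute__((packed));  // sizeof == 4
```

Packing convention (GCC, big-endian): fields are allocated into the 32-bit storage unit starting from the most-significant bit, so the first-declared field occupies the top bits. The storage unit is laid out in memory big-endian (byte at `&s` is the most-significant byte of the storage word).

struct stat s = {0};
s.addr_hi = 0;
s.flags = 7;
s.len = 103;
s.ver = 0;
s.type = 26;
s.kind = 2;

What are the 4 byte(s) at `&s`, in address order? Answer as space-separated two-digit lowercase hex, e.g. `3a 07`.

addr_hi (4b) val=0 bits=0x0 at bit 28: 0x00000000
flags (7b) val=7 bits=0x7 at bit 21: 0x00e00000
len (7b) val=103 bits=0x67 at bit 14: 0x00f9c000
ver (3b) val=0 bits=0x0 at bit 11: 0x00f9c000
type (6b) val=26 bits=0x1a at bit 5: 0x00f9c340
kind (5b) val=2 bits=0x2 at bit 0: 0x00f9c342
word = 0x00f9c342 → big-endian bytes:
  [0]=0x00  [1]=0xf9  [2]=0xc3  [3]=0x42

00 f9 c3 42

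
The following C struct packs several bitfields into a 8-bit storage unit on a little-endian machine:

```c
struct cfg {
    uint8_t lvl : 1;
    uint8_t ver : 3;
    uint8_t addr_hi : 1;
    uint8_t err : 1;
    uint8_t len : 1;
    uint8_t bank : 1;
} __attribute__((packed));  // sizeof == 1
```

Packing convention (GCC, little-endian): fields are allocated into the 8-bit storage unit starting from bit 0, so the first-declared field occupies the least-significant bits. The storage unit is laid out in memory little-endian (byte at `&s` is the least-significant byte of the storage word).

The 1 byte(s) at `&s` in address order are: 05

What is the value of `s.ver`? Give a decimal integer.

[0]=0x05 (little-endian) → word 0x05
lvl:1 @ bit 0 → (0x05>>0)&0x1 = 0x1
ver:3 @ bit 1 → (0x05>>1)&0x7 = 0x2  ←
addr_hi:1 @ bit 4 → (0x05>>4)&0x1 = 0x0
err:1 @ bit 5 → (0x05>>5)&0x1 = 0x0
len:1 @ bit 6 → (0x05>>6)&0x1 = 0x0
bank:1 @ bit 7 → (0x05>>7)&0x1 = 0x0

2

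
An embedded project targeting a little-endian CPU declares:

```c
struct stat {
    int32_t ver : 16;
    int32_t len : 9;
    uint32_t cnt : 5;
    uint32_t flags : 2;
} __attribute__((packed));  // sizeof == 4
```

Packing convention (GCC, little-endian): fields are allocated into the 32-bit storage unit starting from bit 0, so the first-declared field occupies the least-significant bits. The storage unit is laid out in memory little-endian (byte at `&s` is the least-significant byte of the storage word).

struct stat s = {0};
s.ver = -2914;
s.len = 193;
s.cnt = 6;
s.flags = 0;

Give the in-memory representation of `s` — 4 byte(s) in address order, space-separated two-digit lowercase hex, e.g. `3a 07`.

9e f4 c1 0c

ver (16b) val=-2914 bits=0xf49e at bit 0: 0x0000f49e
len (9b) val=193 bits=0xc1 at bit 16: 0x00c1f49e
cnt (5b) val=6 bits=0x6 at bit 25: 0x0cc1f49e
flags (2b) val=0 bits=0x0 at bit 30: 0x0cc1f49e
word = 0x0cc1f49e → little-endian bytes:
  [0]=0x9e  [1]=0xf4  [2]=0xc1  [3]=0x0c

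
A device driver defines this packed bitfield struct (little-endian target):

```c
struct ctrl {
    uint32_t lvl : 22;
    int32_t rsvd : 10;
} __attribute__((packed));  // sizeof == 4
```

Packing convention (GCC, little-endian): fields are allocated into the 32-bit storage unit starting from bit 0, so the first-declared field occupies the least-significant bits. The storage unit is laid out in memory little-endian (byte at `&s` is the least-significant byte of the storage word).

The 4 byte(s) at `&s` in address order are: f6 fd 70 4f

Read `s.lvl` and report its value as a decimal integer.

3210742

[0]=0xf6 [1]=0xfd [2]=0x70 [3]=0x4f (little-endian) → word 0x4f70fdf6
lvl [0+:22] = (word>>0) & 0x3fffff = 3210742  ←
rsvd [22+:10] = (word>>22) & 0x3ff = 317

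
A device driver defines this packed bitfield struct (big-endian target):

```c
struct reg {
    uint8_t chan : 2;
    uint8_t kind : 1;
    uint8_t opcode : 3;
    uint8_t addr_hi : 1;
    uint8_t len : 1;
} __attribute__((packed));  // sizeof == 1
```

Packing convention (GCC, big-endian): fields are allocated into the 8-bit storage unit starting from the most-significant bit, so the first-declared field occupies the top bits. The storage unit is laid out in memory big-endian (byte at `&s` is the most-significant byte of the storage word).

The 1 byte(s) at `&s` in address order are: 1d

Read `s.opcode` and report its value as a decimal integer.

7

[0]=0x1d (big-endian) → word 0x1d
chan [6+:2] = (word>>6) & 0x3 = 0
kind [5+:1] = (word>>5) & 0x1 = 0
opcode [2+:3] = (word>>2) & 0x7 = 7  ←
addr_hi [1+:1] = (word>>1) & 0x1 = 0
len [0+:1] = (word>>0) & 0x1 = 1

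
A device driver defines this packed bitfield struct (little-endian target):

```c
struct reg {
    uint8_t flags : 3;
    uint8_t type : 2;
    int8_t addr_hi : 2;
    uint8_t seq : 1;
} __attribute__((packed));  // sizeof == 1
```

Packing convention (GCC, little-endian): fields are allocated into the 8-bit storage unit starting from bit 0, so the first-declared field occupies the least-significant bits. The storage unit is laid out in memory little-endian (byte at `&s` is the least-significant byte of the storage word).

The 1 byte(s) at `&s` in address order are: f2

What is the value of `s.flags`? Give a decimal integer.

2

[0]=0xf2 (little-endian) → word 0xf2
flags [0+:3] = (word>>0) & 0x7 = 2  ←
type [3+:2] = (word>>3) & 0x3 = 2
addr_hi [5+:2] = (word>>5) & 0x3 = 3
seq [7+:1] = (word>>7) & 0x1 = 1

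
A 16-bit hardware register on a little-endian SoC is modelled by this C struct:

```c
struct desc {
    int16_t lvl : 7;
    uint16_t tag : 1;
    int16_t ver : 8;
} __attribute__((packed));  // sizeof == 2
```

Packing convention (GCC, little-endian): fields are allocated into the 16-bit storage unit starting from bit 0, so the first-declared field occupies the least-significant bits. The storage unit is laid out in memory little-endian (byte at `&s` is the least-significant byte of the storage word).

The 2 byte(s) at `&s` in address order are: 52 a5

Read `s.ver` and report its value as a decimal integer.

[0]=0x52 [1]=0xa5 (little-endian) → word 0xa552
lvl:7 @ bit 0 → (0xa552>>0)&0x7f = 0x52
tag:1 @ bit 7 → (0xa552>>7)&0x1 = 0x0
ver:8 @ bit 8 → (0xa552>>8)&0xff = 0xa5  ←
ver signed 8b, MSB=1: 165 - 256 = -91

-91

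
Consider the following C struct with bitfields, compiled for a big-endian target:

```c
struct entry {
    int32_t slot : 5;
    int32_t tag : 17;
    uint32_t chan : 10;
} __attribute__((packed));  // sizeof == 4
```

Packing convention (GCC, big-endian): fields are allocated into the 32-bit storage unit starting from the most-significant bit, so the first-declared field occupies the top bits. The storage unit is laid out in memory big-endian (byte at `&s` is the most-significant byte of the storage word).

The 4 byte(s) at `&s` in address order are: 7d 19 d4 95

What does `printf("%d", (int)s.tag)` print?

-47499

[0]=0x7d [1]=0x19 [2]=0xd4 [3]=0x95 (big-endian) → word 0x7d19d495
slot [27+:5] = (word>>27) & 0x1f = 15
tag [10+:17] = (word>>10) & 0x1ffff = 83573  ←
chan [0+:10] = (word>>0) & 0x3ff = 149
tag signed 17b, MSB=1: 83573 - 131072 = -47499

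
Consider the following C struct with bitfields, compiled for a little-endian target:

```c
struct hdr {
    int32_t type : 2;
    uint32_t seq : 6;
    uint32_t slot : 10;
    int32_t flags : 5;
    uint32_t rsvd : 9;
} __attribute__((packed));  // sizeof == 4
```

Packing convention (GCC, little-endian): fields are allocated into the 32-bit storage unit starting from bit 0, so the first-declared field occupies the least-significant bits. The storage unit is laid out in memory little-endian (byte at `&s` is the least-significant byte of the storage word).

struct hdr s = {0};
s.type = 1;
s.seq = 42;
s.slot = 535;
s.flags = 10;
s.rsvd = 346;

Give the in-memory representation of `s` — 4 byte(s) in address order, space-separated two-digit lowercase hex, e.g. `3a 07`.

a9 17 2a ad

[0+:2] type=1 & 0x3 = 0x1; word=0x00000001
[2+:6] seq=42 & 0x3f = 0x2a; word=0x000000a9
[8+:10] slot=535 & 0x3ff = 0x217; word=0x000217a9
[18+:5] flags=10 & 0x1f = 0xa; word=0x002a17a9
[23+:9] rsvd=346 & 0x1ff = 0x15a; word=0xad2a17a9
word = 0xad2a17a9 → little-endian bytes:
  [0]=0xa9  [1]=0x17  [2]=0x2a  [3]=0xad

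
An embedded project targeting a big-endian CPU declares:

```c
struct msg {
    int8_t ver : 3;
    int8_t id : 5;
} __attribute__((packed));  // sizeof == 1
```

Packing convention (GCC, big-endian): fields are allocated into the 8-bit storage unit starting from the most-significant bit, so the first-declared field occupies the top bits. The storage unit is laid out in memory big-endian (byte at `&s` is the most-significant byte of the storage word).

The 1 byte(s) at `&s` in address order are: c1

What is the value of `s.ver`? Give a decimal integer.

-2

[0]=0xc1 (big-endian) → word 0xc1
ver:3 @ bit 5 → (0xc1>>5)&0x7 = 0x6  ←
id:5 @ bit 0 → (0xc1>>0)&0x1f = 0x1
ver signed 3b, MSB=1: 6 - 8 = -2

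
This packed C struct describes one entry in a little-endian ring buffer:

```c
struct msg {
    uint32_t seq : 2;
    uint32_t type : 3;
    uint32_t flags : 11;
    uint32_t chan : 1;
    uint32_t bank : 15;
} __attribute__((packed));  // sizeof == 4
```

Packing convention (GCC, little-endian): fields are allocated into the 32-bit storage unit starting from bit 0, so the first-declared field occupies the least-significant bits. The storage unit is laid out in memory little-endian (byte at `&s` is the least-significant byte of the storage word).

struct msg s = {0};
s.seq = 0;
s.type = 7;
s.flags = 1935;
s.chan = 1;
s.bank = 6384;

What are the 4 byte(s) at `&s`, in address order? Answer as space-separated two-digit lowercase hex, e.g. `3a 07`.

[0+:2] seq=0 & 0x3 = 0x0; word=0x00000000
[2+:3] type=7 & 0x7 = 0x7; word=0x0000001c
[5+:11] flags=1935 & 0x7ff = 0x78f; word=0x0000f1fc
[16+:1] chan=1 & 0x1 = 0x1; word=0x0001f1fc
[17+:15] bank=6384 & 0x7fff = 0x18f0; word=0x31e1f1fc
word = 0x31e1f1fc → little-endian bytes:
  [0]=0xfc  [1]=0xf1  [2]=0xe1  [3]=0x31

fc f1 e1 31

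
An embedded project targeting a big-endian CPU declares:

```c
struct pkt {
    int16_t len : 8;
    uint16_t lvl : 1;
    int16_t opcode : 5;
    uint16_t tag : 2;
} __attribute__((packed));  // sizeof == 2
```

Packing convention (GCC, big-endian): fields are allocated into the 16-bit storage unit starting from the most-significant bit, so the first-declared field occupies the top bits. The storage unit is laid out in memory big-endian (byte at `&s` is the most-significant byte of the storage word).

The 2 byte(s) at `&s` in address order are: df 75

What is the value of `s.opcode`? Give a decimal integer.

[0]=0xdf [1]=0x75 (big-endian) → word 0xdf75
len:8 @ bit 8 → (0xdf75>>8)&0xff = 0xdf
lvl:1 @ bit 7 → (0xdf75>>7)&0x1 = 0x0
opcode:5 @ bit 2 → (0xdf75>>2)&0x1f = 0x1d  ←
tag:2 @ bit 0 → (0xdf75>>0)&0x3 = 0x1
opcode signed 5b, MSB=1: 29 - 32 = -3

-3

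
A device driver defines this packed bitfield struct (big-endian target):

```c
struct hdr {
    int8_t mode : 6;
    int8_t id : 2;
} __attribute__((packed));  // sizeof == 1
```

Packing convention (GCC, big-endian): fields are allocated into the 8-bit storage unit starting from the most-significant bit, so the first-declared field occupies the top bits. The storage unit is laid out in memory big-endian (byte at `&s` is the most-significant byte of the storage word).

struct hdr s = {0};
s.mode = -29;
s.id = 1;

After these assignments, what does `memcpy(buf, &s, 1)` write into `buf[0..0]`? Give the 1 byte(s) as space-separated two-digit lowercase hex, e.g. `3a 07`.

mode:6 = -29 → 0x23 << 2 → word 0x8c
id:2 = 1 → 0x1 << 0 → word 0x8d
word = 0x8d → big-endian bytes:
  [0]=0x8d

8d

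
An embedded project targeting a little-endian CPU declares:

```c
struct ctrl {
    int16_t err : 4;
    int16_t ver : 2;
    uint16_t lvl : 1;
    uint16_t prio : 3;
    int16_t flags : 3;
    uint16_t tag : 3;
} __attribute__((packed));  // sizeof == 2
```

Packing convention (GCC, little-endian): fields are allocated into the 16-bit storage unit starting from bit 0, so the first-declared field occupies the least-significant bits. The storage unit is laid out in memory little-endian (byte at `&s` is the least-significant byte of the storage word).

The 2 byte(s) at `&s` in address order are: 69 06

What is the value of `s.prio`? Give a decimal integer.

4

[0]=0x69 [1]=0x06 (little-endian) → word 0x0669
err [0+:4] = (word>>0) & 0xf = 9
ver [4+:2] = (word>>4) & 0x3 = 2
lvl [6+:1] = (word>>6) & 0x1 = 1
prio [7+:3] = (word>>7) & 0x7 = 4  ←
flags [10+:3] = (word>>10) & 0x7 = 1
tag [13+:3] = (word>>13) & 0x7 = 0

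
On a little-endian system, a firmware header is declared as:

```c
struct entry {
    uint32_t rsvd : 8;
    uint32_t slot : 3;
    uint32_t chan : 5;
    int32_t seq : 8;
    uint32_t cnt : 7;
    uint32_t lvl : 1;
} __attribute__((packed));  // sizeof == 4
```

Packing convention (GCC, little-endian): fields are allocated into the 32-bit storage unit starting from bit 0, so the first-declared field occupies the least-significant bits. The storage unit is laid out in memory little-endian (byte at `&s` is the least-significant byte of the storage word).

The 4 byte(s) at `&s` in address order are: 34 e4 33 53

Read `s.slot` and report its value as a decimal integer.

[0]=0x34 [1]=0xe4 [2]=0x33 [3]=0x53 (little-endian) → word 0x5333e434
rsvd [0+:8] = (word>>0) & 0xff = 52
slot [8+:3] = (word>>8) & 0x7 = 4  ←
chan [11+:5] = (word>>11) & 0x1f = 28
seq [16+:8] = (word>>16) & 0xff = 51
cnt [24+:7] = (word>>24) & 0x7f = 83
lvl [31+:1] = (word>>31) & 0x1 = 0

4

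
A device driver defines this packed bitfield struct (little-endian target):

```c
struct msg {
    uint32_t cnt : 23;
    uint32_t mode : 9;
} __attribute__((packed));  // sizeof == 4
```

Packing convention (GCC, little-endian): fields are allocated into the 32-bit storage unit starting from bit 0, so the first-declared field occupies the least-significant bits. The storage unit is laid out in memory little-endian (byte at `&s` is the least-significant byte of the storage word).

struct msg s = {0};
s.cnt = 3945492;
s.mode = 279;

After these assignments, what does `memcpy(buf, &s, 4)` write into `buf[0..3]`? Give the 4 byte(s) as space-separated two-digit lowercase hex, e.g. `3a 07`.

cnt:23 = 3945492 → 0x3c3414 << 0 → word 0x003c3414
mode:9 = 279 → 0x117 << 23 → word 0x8bbc3414
word = 0x8bbc3414 → little-endian bytes:
  [0]=0x14  [1]=0x34  [2]=0xbc  [3]=0x8b

14 34 bc 8b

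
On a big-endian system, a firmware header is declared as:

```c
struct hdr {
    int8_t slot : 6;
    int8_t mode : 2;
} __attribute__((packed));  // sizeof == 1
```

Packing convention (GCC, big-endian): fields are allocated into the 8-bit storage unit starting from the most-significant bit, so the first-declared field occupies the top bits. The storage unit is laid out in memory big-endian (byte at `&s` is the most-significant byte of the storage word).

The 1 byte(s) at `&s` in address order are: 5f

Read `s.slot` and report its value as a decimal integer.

23

[0]=0x5f (big-endian) → word 0x5f
slot:6 @ bit 2 → (0x5f>>2)&0x3f = 0x17  ←
mode:2 @ bit 0 → (0x5f>>0)&0x3 = 0x3
slot signed 6b, MSB=0: value = 23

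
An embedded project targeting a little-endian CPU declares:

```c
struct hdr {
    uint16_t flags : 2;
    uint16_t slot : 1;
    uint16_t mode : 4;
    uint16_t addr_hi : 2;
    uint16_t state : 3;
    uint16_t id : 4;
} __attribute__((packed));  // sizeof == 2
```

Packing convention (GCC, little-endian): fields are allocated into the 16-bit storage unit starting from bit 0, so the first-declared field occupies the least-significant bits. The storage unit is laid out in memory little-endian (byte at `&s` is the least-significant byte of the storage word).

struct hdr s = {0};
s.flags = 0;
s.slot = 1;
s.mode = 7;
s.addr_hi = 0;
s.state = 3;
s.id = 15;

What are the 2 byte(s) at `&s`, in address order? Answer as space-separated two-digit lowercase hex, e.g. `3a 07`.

[0+:2] flags=0 & 0x3 = 0x0; word=0x0000
[2+:1] slot=1 & 0x1 = 0x1; word=0x0004
[3+:4] mode=7 & 0xf = 0x7; word=0x003c
[7+:2] addr_hi=0 & 0x3 = 0x0; word=0x003c
[9+:3] state=3 & 0x7 = 0x3; word=0x063c
[12+:4] id=15 & 0xf = 0xf; word=0xf63c
word = 0xf63c → little-endian bytes:
  [0]=0x3c  [1]=0xf6

3c f6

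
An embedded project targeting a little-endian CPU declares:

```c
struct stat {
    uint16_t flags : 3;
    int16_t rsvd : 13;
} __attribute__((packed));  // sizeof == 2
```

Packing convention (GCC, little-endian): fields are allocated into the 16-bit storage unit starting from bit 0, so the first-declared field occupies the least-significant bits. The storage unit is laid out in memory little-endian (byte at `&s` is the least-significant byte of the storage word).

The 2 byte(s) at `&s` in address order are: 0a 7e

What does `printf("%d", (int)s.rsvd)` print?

4033

[0]=0x0a [1]=0x7e (little-endian) → word 0x7e0a
flags [0+:3] = (word>>0) & 0x7 = 2
rsvd [3+:13] = (word>>3) & 0x1fff = 4033  ←
rsvd signed 13b, MSB=0: value = 4033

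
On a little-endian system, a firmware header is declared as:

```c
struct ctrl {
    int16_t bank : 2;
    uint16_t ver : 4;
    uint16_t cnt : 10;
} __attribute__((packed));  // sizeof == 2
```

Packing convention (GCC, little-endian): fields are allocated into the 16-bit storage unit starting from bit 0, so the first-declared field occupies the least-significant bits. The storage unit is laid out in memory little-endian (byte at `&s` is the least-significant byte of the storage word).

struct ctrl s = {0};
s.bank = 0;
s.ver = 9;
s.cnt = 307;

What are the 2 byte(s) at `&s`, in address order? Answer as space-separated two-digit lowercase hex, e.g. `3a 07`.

[0+:2] bank=0 & 0x3 = 0x0; word=0x0000
[2+:4] ver=9 & 0xf = 0x9; word=0x0024
[6+:10] cnt=307 & 0x3ff = 0x133; word=0x4ce4
word = 0x4ce4 → little-endian bytes:
  [0]=0xe4  [1]=0x4c

e4 4c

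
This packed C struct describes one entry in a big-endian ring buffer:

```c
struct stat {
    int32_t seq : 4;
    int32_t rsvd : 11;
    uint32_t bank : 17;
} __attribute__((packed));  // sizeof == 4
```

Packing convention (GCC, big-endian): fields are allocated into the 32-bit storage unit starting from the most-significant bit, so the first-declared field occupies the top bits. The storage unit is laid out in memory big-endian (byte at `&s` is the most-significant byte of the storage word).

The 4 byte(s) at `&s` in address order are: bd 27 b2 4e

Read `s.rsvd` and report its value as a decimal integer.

[0]=0xbd [1]=0x27 [2]=0xb2 [3]=0x4e (big-endian) → word 0xbd27b24e
seq:4 @ bit 28 → (0xbd27b24e>>28)&0xf = 0xb
rsvd:11 @ bit 17 → (0xbd27b24e>>17)&0x7ff = 0x693  ←
bank:17 @ bit 0 → (0xbd27b24e>>0)&0x1ffff = 0x1b24e
rsvd signed 11b, MSB=1: 1683 - 2048 = -365

-365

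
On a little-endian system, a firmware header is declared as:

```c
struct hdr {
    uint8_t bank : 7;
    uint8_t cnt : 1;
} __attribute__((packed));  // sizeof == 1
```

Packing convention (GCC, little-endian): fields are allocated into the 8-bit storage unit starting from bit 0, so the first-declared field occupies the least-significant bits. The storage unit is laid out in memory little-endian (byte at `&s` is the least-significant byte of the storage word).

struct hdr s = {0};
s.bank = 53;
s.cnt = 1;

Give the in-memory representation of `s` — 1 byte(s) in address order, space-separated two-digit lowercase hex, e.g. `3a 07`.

bank (7b) val=53 bits=0x35 at bit 0: 0x35
cnt (1b) val=1 bits=0x1 at bit 7: 0xb5
word = 0xb5 → little-endian bytes:
  [0]=0xb5

b5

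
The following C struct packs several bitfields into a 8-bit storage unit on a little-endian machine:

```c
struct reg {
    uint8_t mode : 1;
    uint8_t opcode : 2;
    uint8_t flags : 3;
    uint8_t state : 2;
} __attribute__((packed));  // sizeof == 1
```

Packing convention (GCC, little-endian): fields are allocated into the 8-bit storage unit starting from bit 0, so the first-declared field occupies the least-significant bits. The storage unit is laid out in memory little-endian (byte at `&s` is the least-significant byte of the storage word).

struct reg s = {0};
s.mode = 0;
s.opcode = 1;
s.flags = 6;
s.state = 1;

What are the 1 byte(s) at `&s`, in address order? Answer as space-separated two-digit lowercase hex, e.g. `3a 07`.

mode (1b) val=0 bits=0x0 at bit 0: 0x00
opcode (2b) val=1 bits=0x1 at bit 1: 0x02
flags (3b) val=6 bits=0x6 at bit 3: 0x32
state (2b) val=1 bits=0x1 at bit 6: 0x72
word = 0x72 → little-endian bytes:
  [0]=0x72

72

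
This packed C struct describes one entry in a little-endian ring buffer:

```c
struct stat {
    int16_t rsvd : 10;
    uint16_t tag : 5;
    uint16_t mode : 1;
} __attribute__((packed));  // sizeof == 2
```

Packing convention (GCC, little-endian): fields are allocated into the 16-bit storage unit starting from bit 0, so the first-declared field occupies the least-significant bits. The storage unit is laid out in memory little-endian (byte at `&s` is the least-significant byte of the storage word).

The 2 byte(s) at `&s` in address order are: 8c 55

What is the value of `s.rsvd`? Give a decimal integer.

[0]=0x8c [1]=0x55 (little-endian) → word 0x558c
rsvd:10 @ bit 0 → (0x558c>>0)&0x3ff = 0x18c  ←
tag:5 @ bit 10 → (0x558c>>10)&0x1f = 0x15
mode:1 @ bit 15 → (0x558c>>15)&0x1 = 0x0
rsvd signed 10b, MSB=0: value = 396

396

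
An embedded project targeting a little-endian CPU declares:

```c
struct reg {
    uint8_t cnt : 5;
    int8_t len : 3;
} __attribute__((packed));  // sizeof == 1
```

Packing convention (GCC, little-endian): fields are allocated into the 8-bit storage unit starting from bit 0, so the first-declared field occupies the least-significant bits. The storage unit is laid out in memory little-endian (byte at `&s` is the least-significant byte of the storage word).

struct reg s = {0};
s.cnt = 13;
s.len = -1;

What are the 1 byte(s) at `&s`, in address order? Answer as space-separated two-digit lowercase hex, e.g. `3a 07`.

ed

cnt (5b) val=13 bits=0xd at bit 0: 0x0d
len (3b) val=-1 bits=0x7 at bit 5: 0xed
word = 0xed → little-endian bytes:
  [0]=0xed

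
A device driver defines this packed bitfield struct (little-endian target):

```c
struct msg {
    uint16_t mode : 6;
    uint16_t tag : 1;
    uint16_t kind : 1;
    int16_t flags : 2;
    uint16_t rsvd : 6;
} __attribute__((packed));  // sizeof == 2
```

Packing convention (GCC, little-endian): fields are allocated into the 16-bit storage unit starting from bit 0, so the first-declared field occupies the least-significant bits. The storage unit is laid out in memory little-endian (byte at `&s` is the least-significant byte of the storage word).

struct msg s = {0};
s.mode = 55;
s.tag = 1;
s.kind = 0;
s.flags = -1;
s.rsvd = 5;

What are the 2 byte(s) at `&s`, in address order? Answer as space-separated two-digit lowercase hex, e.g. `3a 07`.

[0+:6] mode=55 & 0x3f = 0x37; word=0x0037
[6+:1] tag=1 & 0x1 = 0x1; word=0x0077
[7+:1] kind=0 & 0x1 = 0x0; word=0x0077
[8+:2] flags=-1 & 0x3 = 0x3; word=0x0377
[10+:6] rsvd=5 & 0x3f = 0x5; word=0x1777
word = 0x1777 → little-endian bytes:
  [0]=0x77  [1]=0x17

77 17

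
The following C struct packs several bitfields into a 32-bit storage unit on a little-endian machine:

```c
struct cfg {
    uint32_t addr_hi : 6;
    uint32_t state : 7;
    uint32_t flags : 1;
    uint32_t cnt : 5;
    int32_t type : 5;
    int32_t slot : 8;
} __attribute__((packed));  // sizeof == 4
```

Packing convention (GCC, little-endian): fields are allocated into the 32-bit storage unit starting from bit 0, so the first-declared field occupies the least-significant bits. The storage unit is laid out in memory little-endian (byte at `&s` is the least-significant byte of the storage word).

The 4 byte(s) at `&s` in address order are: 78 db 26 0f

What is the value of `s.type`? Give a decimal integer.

4

[0]=0x78 [1]=0xdb [2]=0x26 [3]=0x0f (little-endian) → word 0x0f26db78
addr_hi [0+:6] = (word>>0) & 0x3f = 56
state [6+:7] = (word>>6) & 0x7f = 109
flags [13+:1] = (word>>13) & 0x1 = 0
cnt [14+:5] = (word>>14) & 0x1f = 27
type [19+:5] = (word>>19) & 0x1f = 4  ←
slot [24+:8] = (word>>24) & 0xff = 15
type signed 5b, MSB=0: value = 4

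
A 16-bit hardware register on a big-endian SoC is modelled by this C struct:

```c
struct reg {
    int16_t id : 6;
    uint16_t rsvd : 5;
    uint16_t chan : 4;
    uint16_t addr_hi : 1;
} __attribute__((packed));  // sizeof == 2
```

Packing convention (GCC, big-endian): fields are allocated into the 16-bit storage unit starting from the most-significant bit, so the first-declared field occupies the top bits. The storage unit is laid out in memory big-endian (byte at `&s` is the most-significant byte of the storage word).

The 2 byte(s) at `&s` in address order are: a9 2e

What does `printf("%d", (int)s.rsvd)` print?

[0]=0xa9 [1]=0x2e (big-endian) → word 0xa92e
id [10+:6] = (word>>10) & 0x3f = 42
rsvd [5+:5] = (word>>5) & 0x1f = 9  ←
chan [1+:4] = (word>>1) & 0xf = 7
addr_hi [0+:1] = (word>>0) & 0x1 = 0

9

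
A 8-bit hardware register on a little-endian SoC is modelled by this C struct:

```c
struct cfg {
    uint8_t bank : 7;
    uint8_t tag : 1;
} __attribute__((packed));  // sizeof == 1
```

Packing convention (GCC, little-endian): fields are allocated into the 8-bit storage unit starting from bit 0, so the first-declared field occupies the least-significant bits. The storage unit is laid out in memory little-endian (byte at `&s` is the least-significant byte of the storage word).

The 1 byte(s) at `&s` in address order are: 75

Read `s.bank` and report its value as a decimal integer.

[0]=0x75 (little-endian) → word 0x75
bank [0+:7] = (word>>0) & 0x7f = 117  ←
tag [7+:1] = (word>>7) & 0x1 = 0

117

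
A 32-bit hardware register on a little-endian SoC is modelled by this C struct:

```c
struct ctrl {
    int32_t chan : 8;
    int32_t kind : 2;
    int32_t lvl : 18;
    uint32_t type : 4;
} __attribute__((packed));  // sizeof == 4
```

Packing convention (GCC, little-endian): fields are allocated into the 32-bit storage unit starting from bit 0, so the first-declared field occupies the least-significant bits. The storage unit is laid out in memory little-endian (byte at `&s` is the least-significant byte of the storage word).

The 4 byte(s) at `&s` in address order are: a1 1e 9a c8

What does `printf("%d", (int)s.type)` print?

[0]=0xa1 [1]=0x1e [2]=0x9a [3]=0xc8 (little-endian) → word 0xc89a1ea1
chan:8 @ bit 0 → (0xc89a1ea1>>0)&0xff = 0xa1
kind:2 @ bit 8 → (0xc89a1ea1>>8)&0x3 = 0x2
lvl:18 @ bit 10 → (0xc89a1ea1>>10)&0x3ffff = 0x22687
type:4 @ bit 28 → (0xc89a1ea1>>28)&0xf = 0xc  ←

12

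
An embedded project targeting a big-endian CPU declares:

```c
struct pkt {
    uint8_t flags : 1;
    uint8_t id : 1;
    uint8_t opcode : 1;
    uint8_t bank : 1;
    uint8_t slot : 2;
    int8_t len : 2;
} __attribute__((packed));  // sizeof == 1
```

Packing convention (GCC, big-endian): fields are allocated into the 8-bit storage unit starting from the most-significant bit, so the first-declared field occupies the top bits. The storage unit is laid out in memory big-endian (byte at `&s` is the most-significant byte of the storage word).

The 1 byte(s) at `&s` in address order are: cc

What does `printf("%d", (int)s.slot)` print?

[0]=0xcc (big-endian) → word 0xcc
flags [7+:1] = (word>>7) & 0x1 = 1
id [6+:1] = (word>>6) & 0x1 = 1
opcode [5+:1] = (word>>5) & 0x1 = 0
bank [4+:1] = (word>>4) & 0x1 = 0
slot [2+:2] = (word>>2) & 0x3 = 3  ←
len [0+:2] = (word>>0) & 0x3 = 0

3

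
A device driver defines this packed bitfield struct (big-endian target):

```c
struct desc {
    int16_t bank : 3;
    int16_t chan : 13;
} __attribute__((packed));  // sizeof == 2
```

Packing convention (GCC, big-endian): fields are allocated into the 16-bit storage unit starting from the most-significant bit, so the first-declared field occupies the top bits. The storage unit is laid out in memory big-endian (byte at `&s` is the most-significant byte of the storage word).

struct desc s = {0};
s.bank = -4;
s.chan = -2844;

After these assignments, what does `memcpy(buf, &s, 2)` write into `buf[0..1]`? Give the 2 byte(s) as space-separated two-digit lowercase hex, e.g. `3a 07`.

bank:3 = -4 → 0x4 << 13 → word 0x8000
chan:13 = -2844 → 0x14e4 << 0 → word 0x94e4
word = 0x94e4 → big-endian bytes:
  [0]=0x94  [1]=0xe4

94 e4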